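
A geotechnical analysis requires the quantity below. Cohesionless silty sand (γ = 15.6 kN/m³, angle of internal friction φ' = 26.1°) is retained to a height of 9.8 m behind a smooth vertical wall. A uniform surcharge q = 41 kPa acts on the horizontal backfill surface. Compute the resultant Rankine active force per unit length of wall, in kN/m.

K_a = tan²(45° − φ/2) = 0.3889.
Soil triangle: ½ K_a γ H² = 0.5×0.3889×15.6×9.8² = 291.4 kN/m.
Surcharge rectangle: K_a q H = 0.3889×41×9.8 = 156.3 kN/m.
Total = 291.4 + 156.3 = 447.6 kN/m.

448 kN/m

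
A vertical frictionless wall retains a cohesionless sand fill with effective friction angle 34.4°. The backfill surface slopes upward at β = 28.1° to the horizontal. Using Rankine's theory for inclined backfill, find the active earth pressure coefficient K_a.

K_a = cos β · (cos β − √(cos²β − cos²φ)) / (cos β + √(cos²β − cos²φ)).
cos β = 0.8821, cos φ = 0.8251, √(cos²β − cos²φ) = 0.3120.
K_a = 0.8821 × (0.8821 − 0.3120)/(0.8821 + 0.3120) = 0.4212.

0.421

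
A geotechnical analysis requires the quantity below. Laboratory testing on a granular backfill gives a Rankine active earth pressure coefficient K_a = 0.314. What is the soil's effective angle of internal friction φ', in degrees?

31.5°

K_a = tan²(45° − φ/2) ⇒ 45° − φ/2 = arctan(√0.314) = 29.26°.
φ = 2(45° − 29.26°) = 31.47°.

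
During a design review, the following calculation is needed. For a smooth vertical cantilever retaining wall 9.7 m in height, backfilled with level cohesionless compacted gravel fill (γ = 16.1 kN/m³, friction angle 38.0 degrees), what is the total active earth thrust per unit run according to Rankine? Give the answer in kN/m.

K_a = tan²(45° − φ/2) = 0.2379.
P_a = ½ K_a γ H² = 0.5 × 0.2379 × 16.1 × 9.7² = 180.2 kN/m.

180 kN/m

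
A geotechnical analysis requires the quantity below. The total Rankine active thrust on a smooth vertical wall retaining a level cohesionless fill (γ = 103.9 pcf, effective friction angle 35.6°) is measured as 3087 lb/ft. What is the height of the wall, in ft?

K_a = 0.2641. P_a = ½ K_a γ H² ⇒ H = √(2P_a/(K_a γ)).
H = √(2×3087/(0.2641×103.9)) = 15.00 ft.

15.0 ft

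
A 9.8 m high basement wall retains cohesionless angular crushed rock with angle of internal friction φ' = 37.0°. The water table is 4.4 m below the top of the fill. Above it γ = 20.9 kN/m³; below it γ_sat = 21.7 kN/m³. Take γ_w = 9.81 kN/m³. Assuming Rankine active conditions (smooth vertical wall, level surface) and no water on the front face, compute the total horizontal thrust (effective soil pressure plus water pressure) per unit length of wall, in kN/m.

360 kN/m

K_a = tan²(45° − φ/2) = 0.2486.
γ' = 21.7 − 9.81 = 11.89 kN/m³. Depth below WT = 5.4 m.
σ'_h at WT = K_a γ d_w = 22.86 kPa; at base = 22.86 + K_a γ' × 5.4 = 38.82 kPa.
P₁ (0–4.4 m) = ½×22.86×4.4 = 50.29. P₂ (4.4–9.8 m) = ½(22.86+38.82)×5.4 = 166.5.
P_w = ½ γ_w h₂² = 0.5×9.81×5.4² = 143.0. Total = 50.29+166.5+143.0 = 359.9 kN/m.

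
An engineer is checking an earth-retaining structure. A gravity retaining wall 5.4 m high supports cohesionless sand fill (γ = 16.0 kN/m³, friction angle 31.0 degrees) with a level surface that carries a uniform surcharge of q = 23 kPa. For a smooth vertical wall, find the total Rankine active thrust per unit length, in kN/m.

114 kN/m

K_a = tan²(45° − φ/2) = 0.3201.
Soil triangle: ½ K_a γ H² = 0.5×0.3201×16.0×5.4² = 74.67 kN/m.
Surcharge rectangle: K_a q H = 0.3201×23×5.4 = 39.76 kN/m.
Total = 74.67 + 39.76 = 114.4 kN/m.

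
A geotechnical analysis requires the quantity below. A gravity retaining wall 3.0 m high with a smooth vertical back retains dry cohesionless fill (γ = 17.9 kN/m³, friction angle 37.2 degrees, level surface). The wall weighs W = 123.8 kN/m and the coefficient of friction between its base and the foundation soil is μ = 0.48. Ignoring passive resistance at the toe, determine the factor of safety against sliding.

K_a = tan²(45° − 37.2°/2) = 0.2464.
P_a = ½K_aγH² = 0.5×0.2464×17.9×3.0² = 19.85 kN/m, acting at H/3 = 1.000 m above the base.
FS_sliding = μW / P_a = 0.48×123.8 / 19.85 = 2.994.

2.99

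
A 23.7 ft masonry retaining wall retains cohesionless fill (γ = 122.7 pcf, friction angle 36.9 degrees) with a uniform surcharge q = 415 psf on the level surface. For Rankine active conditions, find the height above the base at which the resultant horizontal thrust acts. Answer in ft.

8.78 ft

K_a = 0.2497.
Triangular part P₁ = ½K_aγH² = 8604 at H/3 = 7.900 ft; rectangular part P₂ = K_a q H = 2456 at H/2 = 11.85 ft.
ȳ = (P₁·7.900 + P₂·11.85)/(P₁+P₂) = 8.777 ft.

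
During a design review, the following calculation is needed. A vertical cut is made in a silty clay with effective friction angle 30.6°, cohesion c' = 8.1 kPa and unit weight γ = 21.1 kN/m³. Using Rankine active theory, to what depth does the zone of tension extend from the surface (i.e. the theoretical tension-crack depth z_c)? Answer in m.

1.35 m

K_a = tan²(45° − 30.6°/2) = 0.3253; √K_a = 0.5704.
The active pressure is zero where K_a γ z = 2c√K_a, so z_c = 2c/(γ√K_a) = 2×8.1/(21.1×0.5704) = 1.346 m.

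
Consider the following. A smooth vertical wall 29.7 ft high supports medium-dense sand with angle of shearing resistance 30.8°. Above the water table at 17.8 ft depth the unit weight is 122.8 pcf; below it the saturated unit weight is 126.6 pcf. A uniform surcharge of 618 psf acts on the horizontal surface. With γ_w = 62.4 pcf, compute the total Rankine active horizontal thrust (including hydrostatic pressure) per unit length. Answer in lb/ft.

26500 lb/ft

K_a = tan²(45° − φ/2) = 0.3227.
γ' = 126.6 − 62.4 = 64.20 pcf. h₂ = H − d_w = 11.9 ft.
σ'_h: at surface K_a·q = 199.4; at WT K_a(q+γd_w) = 904.8; at base K_a(q+γd_w+γ'h₂) = 1151 psf.
P₁ = ½(199.4+904.8)×17.8 = 9828; P₂ = ½(904.8+1151)×11.9 = 12230; P_w = ½γ_w h₂² = 4418.
Total = 9828+12230+4418 = 26480 lb/ft.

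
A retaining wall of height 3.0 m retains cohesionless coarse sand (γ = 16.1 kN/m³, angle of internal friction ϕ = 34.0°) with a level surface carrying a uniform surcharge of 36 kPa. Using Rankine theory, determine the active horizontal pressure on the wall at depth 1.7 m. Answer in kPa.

17.9 kPa

K_a = (1 − sin φ)/(1 + sin φ) = 0.2827.
σ_v = γz + q = 16.1 × 1.7 + 36 = 63.37 kPa.
σ_h = K_a σ_v = 0.2827 × 63.37 = 17.92 kPa.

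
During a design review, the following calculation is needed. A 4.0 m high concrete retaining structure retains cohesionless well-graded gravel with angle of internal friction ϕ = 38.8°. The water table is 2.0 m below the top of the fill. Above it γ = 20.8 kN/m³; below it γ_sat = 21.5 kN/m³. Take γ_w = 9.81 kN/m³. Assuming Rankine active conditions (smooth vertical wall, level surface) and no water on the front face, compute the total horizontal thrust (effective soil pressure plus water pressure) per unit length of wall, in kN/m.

53.6 kN/m

K_a = tan²(45° − φ/2) = 0.2296.
γ' = 21.5 − 9.81 = 11.69 kN/m³. Depth below WT = 2.0 m.
σ'_h at WT = K_a γ d_w = 9.550 kPa; at base = 9.550 + K_a γ' × 2.0 = 14.92 kPa.
P₁ (0–2.0 m) = ½×9.550×2.0 = 9.550. P₂ (2.0–4.0 m) = ½(9.550+14.92)×2.0 = 24.47.
P_w = ½ γ_w h₂² = 0.5×9.81×2.0² = 19.62. Total = 9.550+24.47+19.62 = 53.64 kN/m.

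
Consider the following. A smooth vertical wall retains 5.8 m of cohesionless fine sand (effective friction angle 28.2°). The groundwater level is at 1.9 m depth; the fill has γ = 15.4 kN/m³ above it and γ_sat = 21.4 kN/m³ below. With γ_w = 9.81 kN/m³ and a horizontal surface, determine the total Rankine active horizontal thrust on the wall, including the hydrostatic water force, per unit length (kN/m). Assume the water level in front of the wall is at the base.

K_a = tan²(45° − φ/2) = 0.3582.
γ' = 21.4 − 9.81 = 11.59 kN/m³. Depth below WT = 3.9 m.
σ'_h at WT = K_a γ d_w = 10.48 kPa; at base = 10.48 + K_a γ' × 3.9 = 26.67 kPa.
P₁ (0–1.9 m) = ½×10.48×1.9 = 9.957. P₂ (1.9–5.8 m) = ½(10.48+26.67)×3.9 = 72.45.
P_w = ½ γ_w h₂² = 0.5×9.81×3.9² = 74.61. Total = 9.957+72.45+74.61 = 157.0 kN/m.

157 kN/m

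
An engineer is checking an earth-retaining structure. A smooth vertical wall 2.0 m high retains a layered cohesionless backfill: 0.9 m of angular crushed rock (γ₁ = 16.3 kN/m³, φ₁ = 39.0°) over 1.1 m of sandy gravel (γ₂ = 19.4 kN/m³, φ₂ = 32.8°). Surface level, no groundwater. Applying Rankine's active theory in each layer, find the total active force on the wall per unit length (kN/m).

K_a1 = tan²(45°−39.0°/2) = 0.2275; K_a2 = tan²(45°−32.8°/2) = 0.2973.
Layer 1: σ at base = K_a1 γ₁ h₁ = 3.338 kPa; P₁ = ½×3.338×0.9 = 1.502.
Layer 2: σ_v at top = γ₁h₁ = 14.67; σ_h top = K_a2×14.67 = 4.361; σ_h base = K_a2×(14.67+19.4×1.1) = 10.70.
P₂ = ½(4.361+10.70)×1.1 = 8.286. Total P_a = 1.502+8.286 = 9.788 kN/m.

9.79 kN/m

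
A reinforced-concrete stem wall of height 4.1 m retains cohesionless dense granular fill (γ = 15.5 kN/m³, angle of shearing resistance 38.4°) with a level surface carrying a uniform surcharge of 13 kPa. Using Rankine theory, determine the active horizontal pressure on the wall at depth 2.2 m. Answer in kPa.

11.0 kPa

K_a = (1 − sin φ)/(1 + sin φ) = 0.2337.
σ_v = γz + q = 15.5 × 2.2 + 13 = 47.10 kPa.
σ_h = K_a σ_v = 0.2337 × 47.10 = 11.01 kPa.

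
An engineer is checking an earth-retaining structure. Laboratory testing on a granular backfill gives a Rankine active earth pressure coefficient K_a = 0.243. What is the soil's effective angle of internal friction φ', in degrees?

K_a = tan²(45° − φ/2) ⇒ 45° − φ/2 = arctan(√0.243) = 26.24°.
φ = 2(45° − 26.24°) = 37.52°.

37.5°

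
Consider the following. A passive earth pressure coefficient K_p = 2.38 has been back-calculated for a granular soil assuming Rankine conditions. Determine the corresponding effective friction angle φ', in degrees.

K_p = (1+sin φ)/(1−sin φ) ⇒ sin φ = (K_p − 1)/(K_p + 1) = 0.4083.
φ = arcsin(0.4083) = 24.10°.

24.1°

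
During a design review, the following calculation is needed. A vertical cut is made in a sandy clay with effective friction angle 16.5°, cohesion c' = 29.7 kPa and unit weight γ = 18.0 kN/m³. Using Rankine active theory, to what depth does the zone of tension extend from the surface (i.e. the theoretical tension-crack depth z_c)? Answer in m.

4.42 m

K_a = tan²(45° − 16.5°/2) = 0.5576; √K_a = 0.7467.
The active pressure is zero where K_a γ z = 2c√K_a, so z_c = 2c/(γ√K_a) = 2×29.7/(18.0×0.7467) = 4.419 m.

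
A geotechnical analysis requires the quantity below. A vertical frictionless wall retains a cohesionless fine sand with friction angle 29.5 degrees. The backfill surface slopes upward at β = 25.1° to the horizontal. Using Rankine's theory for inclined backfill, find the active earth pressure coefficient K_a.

0.514

K_a = cos β · (cos β − √(cos²β − cos²φ)) / (cos β + √(cos²β − cos²φ)).
cos β = 0.9056, cos φ = 0.8704, √(cos²β − cos²φ) = 0.2501.
K_a = 0.9056 × (0.9056 − 0.2501)/(0.9056 + 0.2501) = 0.5137.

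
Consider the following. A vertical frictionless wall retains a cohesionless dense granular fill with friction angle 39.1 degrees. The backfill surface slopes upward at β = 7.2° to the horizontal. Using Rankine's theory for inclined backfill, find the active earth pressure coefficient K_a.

0.230

K_a = cos β · (cos β − √(cos²β − cos²φ)) / (cos β + √(cos²β − cos²φ)).
cos β = 0.9921, cos φ = 0.7760, √(cos²β − cos²φ) = 0.6181.
K_a = 0.9921 × (0.9921 − 0.6181)/(0.9921 + 0.6181) = 0.2304.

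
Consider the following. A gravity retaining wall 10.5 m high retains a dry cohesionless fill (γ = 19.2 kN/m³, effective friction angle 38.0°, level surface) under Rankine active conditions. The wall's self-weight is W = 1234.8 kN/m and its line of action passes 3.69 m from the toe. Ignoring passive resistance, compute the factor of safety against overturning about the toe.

5.17

K_a = tan²(45° − 38.0°/2) = 0.2379.
P_a = ½K_aγH² = 0.5×0.2379×19.2×10.5² = 251.8 kN/m, acting at H/3 = 3.500 m above the base.
Overturning moment M_o = P_a × H/3 = 251.8 × 3.500 = 881.2.
Resisting moment M_r = W × 3.69 = 1234.8 × 3.69 = 4556.
FS_overturning = M_r/M_o = 4556/881.2 = 5.171.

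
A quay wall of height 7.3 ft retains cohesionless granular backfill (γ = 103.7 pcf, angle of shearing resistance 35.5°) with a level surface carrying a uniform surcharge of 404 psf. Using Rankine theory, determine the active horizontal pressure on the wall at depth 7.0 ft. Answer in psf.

300 psf

K_a = (1 − sin φ)/(1 + sin φ) = 0.2653.
σ_v = γz + q = 103.7 × 7.0 + 404 = 1130 psf.
σ_h = K_a σ_v = 0.2653 × 1130 = 299.7 psf.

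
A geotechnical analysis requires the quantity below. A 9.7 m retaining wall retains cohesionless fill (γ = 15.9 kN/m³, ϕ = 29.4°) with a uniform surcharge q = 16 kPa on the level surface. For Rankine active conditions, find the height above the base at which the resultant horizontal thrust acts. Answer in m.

K_a = 0.3415.
Triangular part P₁ = ½K_aγH² = 255.4 at H/3 = 3.233 m; rectangular part P₂ = K_a q H = 53.00 at H/2 = 4.850 m.
ȳ = (P₁·3.233 + P₂·4.850)/(P₁+P₂) = 3.511 m.

3.51 m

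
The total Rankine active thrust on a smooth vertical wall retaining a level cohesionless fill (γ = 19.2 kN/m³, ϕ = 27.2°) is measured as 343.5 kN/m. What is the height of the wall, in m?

K_a = 0.3726. P_a = ½ K_a γ H² ⇒ H = √(2P_a/(K_a γ)).
H = √(2×343.5/(0.3726×19.2)) = 9.800 m.

9.80 m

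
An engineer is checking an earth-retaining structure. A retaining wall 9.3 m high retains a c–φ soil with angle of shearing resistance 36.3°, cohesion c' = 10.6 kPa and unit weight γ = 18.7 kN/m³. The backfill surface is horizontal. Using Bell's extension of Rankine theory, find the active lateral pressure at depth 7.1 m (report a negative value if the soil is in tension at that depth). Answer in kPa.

K_a = (1 − sin φ)/(1 + sin φ) = 0.2563.
σ_a = K_a γ z − 2c√K_a = 0.2563×18.7×7.1 − 2×10.6×0.5062 = 23.29 kPa.

23.3 kPa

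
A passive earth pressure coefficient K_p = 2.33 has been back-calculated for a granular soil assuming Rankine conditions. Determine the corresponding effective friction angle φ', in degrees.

K_p = (1+sin φ)/(1−sin φ) ⇒ sin φ = (K_p − 1)/(K_p + 1) = 0.3994.
φ = arcsin(0.3994) = 23.54°.

23.5°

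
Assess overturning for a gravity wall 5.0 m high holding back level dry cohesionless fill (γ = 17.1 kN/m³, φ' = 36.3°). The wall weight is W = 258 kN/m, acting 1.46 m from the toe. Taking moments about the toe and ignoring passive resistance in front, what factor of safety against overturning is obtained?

4.13

K_a = tan²(45° − 36.3°/2) = 0.2563.
P_a = ½K_aγH² = 0.5×0.2563×17.1×5.0² = 54.78 kN/m, acting at H/3 = 1.667 m above the base.
Overturning moment M_o = P_a × H/3 = 54.78 × 1.667 = 91.30.
Resisting moment M_r = W × 1.46 = 258 × 1.46 = 376.7.
FS_overturning = M_r/M_o = 376.7/91.30 = 4.126.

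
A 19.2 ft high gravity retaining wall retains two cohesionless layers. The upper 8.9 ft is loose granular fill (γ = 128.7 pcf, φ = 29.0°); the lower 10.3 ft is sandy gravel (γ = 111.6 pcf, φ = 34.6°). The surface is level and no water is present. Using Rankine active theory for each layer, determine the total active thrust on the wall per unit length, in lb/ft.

K_a1 = tan²(45°−29.0°/2) = 0.3470; K_a2 = tan²(45°−34.6°/2) = 0.2756.
Layer 1: σ at base = K_a1 γ₁ h₁ = 397.4 psf; P₁ = ½×397.4×8.9 = 1769.
Layer 2: σ_v at top = γ₁h₁ = 1145; σ_h top = K_a2×1145 = 315.7; σ_h base = K_a2×(1145+111.6×10.3) = 632.6.
P₂ = ½(315.7+632.6)×10.3 = 4884. Total P_a = 1769+4884 = 6652 lb/ft.

6650 lb/ft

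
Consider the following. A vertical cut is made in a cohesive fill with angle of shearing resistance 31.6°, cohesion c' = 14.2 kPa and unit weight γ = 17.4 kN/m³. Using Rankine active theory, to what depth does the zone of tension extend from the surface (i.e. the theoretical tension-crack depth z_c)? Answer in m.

2.92 m

K_a = tan²(45° − 31.6°/2) = 0.3123; √K_a = 0.5589.
The active pressure is zero where K_a γ z = 2c√K_a, so z_c = 2c/(γ√K_a) = 2×14.2/(17.4×0.5589) = 2.920 m.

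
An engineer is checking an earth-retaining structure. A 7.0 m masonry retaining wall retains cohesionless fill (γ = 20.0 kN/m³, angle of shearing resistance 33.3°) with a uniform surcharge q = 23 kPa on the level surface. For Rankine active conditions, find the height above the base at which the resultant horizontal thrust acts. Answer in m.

K_a = 0.2911.
Triangular part P₁ = ½K_aγH² = 142.7 at H/3 = 2.333 m; rectangular part P₂ = K_a q H = 46.87 at H/2 = 3.500 m.
ȳ = (P₁·2.333 + P₂·3.500)/(P₁+P₂) = 2.622 m.

2.62 m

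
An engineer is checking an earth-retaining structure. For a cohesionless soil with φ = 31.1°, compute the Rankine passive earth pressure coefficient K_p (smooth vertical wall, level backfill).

K_p = (1 + sin φ)/(1 − sin φ) = tan²(45° + 31.1°/2) = 3.137.

3.14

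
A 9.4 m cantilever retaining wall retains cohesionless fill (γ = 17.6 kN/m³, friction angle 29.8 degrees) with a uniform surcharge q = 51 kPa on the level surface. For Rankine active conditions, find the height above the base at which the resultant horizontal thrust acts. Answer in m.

3.73 m

K_a = 0.3360.
Triangular part P₁ = ½K_aγH² = 261.3 at H/3 = 3.133 m; rectangular part P₂ = K_a q H = 161.1 at H/2 = 4.700 m.
ȳ = (P₁·3.133 + P₂·4.700)/(P₁+P₂) = 3.731 m.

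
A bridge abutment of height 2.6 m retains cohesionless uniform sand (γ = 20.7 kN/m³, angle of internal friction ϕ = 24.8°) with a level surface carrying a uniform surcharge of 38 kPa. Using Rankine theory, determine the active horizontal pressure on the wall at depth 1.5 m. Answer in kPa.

K_a = (1 − sin φ)/(1 + sin φ) = 0.4090.
σ_v = γz + q = 20.7 × 1.5 + 38 = 69.05 kPa.
σ_h = K_a σ_v = 0.4090 × 69.05 = 28.24 kPa.

28.2 kPa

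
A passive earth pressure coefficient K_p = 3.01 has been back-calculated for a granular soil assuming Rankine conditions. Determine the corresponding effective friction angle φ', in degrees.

K_p = (1+sin φ)/(1−sin φ) ⇒ sin φ = (K_p − 1)/(K_p + 1) = 0.5012.
φ = arcsin(0.5012) = 30.08°.

30.1°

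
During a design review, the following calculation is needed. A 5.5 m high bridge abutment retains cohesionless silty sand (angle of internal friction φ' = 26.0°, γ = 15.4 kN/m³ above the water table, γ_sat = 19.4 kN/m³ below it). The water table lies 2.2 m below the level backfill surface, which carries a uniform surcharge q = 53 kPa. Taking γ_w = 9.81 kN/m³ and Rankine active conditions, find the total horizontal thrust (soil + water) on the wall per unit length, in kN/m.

246 kN/m

K_a = tan²(45° − φ/2) = 0.3905.
γ' = 19.4 − 9.81 = 9.590 kN/m³. h₂ = H − d_w = 3.3 m.
σ'_h: at surface K_a·q = 20.69; at WT K_a(q+γd_w) = 33.92; at base K_a(q+γd_w+γ'h₂) = 46.28 kPa.
P₁ = ½(20.69+33.92)×2.2 = 60.08; P₂ = ½(33.92+46.28)×3.3 = 132.3; P_w = ½γ_w h₂² = 53.42.
Total = 60.08+132.3+53.42 = 245.8 kN/m.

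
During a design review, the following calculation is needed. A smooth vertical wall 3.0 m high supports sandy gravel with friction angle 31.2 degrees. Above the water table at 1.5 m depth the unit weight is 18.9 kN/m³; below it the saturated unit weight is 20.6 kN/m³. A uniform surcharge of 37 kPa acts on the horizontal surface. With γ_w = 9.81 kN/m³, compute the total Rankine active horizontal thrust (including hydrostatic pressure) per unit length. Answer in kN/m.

70.4 kN/m

K_a = tan²(45° − φ/2) = 0.3175.
γ' = 20.6 − 9.81 = 10.79 kN/m³. h₂ = H − d_w = 1.5 m.
σ'_h: at surface K_a·q = 11.75; at WT K_a(q+γd_w) = 20.75; at base K_a(q+γd_w+γ'h₂) = 25.89 kPa.
P₁ = ½(11.75+20.75)×1.5 = 24.37; P₂ = ½(20.75+25.89)×1.5 = 34.98; P_w = ½γ_w h₂² = 11.04.
Total = 24.37+34.98+11.04 = 70.39 kN/m.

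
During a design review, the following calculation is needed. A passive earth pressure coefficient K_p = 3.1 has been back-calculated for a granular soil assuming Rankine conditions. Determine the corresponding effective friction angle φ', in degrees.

K_p = (1+sin φ)/(1−sin φ) ⇒ sin φ = (K_p − 1)/(K_p + 1) = 0.5122.
φ = arcsin(0.5122) = 30.81°.

30.8°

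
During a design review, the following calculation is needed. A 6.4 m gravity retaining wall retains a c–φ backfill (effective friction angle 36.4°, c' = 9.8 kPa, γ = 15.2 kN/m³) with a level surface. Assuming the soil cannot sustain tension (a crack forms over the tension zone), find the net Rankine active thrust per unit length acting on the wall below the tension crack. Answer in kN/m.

K_a = 0.2552; √K_a = 0.5051.
Tension-crack depth z_c = 2c/(γ√K_a) = 2×9.8/(15.2×0.5051) = 2.553 m.
σ_a at base = K_a γ H − 2c√K_a = 0.2552×15.2×6.4 − 2×9.8×0.5051 = 14.92 kPa.
P_a = ½ × 14.92 × (H − z_c) = 0.5×14.92×3.847 = 28.70 kN/m.

28.7 kN/m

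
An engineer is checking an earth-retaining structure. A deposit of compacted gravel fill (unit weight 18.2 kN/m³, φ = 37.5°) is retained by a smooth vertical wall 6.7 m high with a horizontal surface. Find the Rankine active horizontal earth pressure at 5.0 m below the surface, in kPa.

K_a = (1 − sin φ)/(1 + sin φ) = 0.2432.
σ_h = K_a γ z = 0.2432 × 18.2 × 5.0 = 22.13 kPa.

22.1 kPa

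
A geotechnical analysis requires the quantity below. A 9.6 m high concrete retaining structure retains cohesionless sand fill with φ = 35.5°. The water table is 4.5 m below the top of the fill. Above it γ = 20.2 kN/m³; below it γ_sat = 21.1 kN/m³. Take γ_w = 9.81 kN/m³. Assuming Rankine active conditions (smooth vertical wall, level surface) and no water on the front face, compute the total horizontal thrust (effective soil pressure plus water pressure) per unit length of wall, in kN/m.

K_a = tan²(45° − φ/2) = 0.2653.
γ' = 21.1 − 9.81 = 11.29 kN/m³. Depth below WT = 5.1 m.
σ'_h at WT = K_a γ d_w = 24.11 kPa; at base = 24.11 + K_a γ' × 5.1 = 39.39 kPa.
P₁ (0–4.5 m) = ½×24.11×4.5 = 54.25. P₂ (4.5–9.6 m) = ½(24.11+39.39)×5.1 = 161.9.
P_w = ½ γ_w h₂² = 0.5×9.81×5.1² = 127.6. Total = 54.25+161.9+127.6 = 343.8 kN/m.

344 kN/m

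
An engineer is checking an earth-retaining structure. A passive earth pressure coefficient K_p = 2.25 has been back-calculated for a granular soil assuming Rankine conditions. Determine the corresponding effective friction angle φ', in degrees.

K_p = (1+sin φ)/(1−sin φ) ⇒ sin φ = (K_p − 1)/(K_p + 1) = 0.3846.
φ = arcsin(0.3846) = 22.62°.

22.6°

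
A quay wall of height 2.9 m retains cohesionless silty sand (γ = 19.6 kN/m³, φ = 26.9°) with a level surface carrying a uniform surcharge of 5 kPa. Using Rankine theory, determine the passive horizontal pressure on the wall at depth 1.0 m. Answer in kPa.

65.3 kPa

K_p = (1 + sin φ)/(1 − sin φ) = 2.653.
σ_v = γz + q = 19.6 × 1.0 + 5 = 24.60 kPa.
σ_h = K_p σ_v = 2.653 × 24.60 = 65.25 kPa.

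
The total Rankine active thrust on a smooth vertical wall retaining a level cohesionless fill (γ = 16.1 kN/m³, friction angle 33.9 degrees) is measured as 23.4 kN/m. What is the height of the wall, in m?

3.20 m

K_a = 0.2839. P_a = ½ K_a γ H² ⇒ H = √(2P_a/(K_a γ)).
H = √(2×23.4/(0.2839×16.1)) = 3.200 m.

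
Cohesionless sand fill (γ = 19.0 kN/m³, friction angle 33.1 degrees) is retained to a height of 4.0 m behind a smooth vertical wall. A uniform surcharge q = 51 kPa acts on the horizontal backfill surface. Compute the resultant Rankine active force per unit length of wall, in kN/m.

105 kN/m

K_a = tan²(45° − φ/2) = 0.2936.
Soil triangle: ½ K_a γ H² = 0.5×0.2936×19.0×4.0² = 44.62 kN/m.
Surcharge rectangle: K_a q H = 0.2936×51×4.0 = 59.89 kN/m.
Total = 44.62 + 59.89 = 104.5 kN/m.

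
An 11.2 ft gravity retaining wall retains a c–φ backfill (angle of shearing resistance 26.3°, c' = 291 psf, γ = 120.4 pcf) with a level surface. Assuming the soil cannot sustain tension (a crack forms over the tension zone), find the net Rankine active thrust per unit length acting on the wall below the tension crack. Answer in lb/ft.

K_a = 0.3859; √K_a = 0.6212.
Tension-crack depth z_c = 2c/(γ√K_a) = 2×291/(120.4×0.6212) = 7.781 ft.
σ_a at base = K_a γ H − 2c√K_a = 0.3859×120.4×11.2 − 2×291×0.6212 = 158.9 psf.
P_a = ½ × 158.9 × (H − z_c) = 0.5×158.9×3.419 = 271.6 lb/ft.

272 lb/ft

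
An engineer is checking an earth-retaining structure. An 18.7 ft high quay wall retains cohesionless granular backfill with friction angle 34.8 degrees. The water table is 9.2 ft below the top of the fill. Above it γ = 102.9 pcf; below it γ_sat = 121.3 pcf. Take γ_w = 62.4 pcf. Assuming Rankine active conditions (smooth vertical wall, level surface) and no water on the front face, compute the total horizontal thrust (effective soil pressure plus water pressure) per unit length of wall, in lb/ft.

K_a = tan²(45° − φ/2) = 0.2733.
γ' = 121.3 − 62.4 = 58.90 pcf. Depth below WT = 9.5 ft.
σ'_h at WT = K_a γ d_w = 258.7 psf; at base = 258.7 + K_a γ' × 9.5 = 411.7 psf.
P₁ (0–9.2 ft) = ½×258.7×9.2 = 1190. P₂ (9.2–18.7 ft) = ½(258.7+411.7)×9.5 = 3184.
P_w = ½ γ_w h₂² = 0.5×62.4×9.5² = 2816. Total = 1190+3184+2816 = 7190 lb/ft.

7190 lb/ft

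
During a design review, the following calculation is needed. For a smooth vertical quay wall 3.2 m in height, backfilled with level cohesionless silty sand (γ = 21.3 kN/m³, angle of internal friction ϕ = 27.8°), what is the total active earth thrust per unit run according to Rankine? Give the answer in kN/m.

K_a = tan²(45° − φ/2) = 0.3639.
P_a = ½ K_a γ H² = 0.5 × 0.3639 × 21.3 × 3.2² = 39.69 kN/m.

39.7 kN/m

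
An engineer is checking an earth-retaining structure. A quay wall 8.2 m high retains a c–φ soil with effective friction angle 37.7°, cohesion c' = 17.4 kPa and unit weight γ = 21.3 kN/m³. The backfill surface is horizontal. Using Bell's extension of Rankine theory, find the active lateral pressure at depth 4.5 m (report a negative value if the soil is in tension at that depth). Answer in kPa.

6.02 kPa

K_a = (1 − sin φ)/(1 + sin φ) = 0.2411.
σ_a = K_a γ z − 2c√K_a = 0.2411×21.3×4.5 − 2×17.4×0.4910 = 6.019 kPa.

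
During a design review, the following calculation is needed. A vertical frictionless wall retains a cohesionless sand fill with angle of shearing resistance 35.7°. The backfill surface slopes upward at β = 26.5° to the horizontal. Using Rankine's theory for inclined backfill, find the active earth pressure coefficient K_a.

K_a = cos β · (cos β − √(cos²β − cos²φ)) / (cos β + √(cos²β − cos²φ)).
cos β = 0.8949, cos φ = 0.8121, √(cos²β − cos²φ) = 0.3761.
K_a = 0.8949 × (0.8949 − 0.3761)/(0.8949 + 0.3761) = 0.3653.

0.365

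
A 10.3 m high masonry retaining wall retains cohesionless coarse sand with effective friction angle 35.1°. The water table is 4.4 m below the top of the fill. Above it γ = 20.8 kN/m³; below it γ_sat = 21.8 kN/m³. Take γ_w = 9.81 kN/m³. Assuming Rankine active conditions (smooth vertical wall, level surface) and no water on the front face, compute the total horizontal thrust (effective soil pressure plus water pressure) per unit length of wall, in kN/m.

K_a = tan²(45° − φ/2) = 0.2698.
γ' = 21.8 − 9.81 = 11.99 kN/m³. Depth below WT = 5.9 m.
σ'_h at WT = K_a γ d_w = 24.70 kPa; at base = 24.70 + K_a γ' × 5.9 = 43.78 kPa.
P₁ (0–4.4 m) = ½×24.70×4.4 = 54.33. P₂ (4.4–10.3 m) = ½(24.70+43.78)×5.9 = 202.0.
P_w = ½ γ_w h₂² = 0.5×9.81×5.9² = 170.7. Total = 54.33+202.0+170.7 = 427.1 kN/m.

427 kN/m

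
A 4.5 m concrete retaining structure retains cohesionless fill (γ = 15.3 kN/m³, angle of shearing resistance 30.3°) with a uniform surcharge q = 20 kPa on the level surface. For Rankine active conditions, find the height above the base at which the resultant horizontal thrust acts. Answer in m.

K_a = 0.3293.
Triangular part P₁ = ½K_aγH² = 51.02 at H/3 = 1.500 m; rectangular part P₂ = K_a q H = 29.64 at H/2 = 2.250 m.
ȳ = (P₁·1.500 + P₂·2.250)/(P₁+P₂) = 1.776 m.

1.78 m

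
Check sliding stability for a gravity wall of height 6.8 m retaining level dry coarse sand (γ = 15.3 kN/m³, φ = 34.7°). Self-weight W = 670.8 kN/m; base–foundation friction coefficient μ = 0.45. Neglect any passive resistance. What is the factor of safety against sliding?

K_a = tan²(45° − 34.7°/2) = 0.2745.
P_a = ½K_aγH² = 0.5×0.2745×15.3×6.8² = 97.09 kN/m, acting at H/3 = 2.267 m above the base.
FS_sliding = μW / P_a = 0.45×670.8 / 97.09 = 3.109.

3.11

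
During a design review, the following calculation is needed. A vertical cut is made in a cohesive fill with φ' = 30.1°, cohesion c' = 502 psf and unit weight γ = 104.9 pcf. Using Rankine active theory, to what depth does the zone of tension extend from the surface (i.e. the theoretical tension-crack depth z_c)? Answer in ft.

16.6 ft

K_a = tan²(45° − 30.1°/2) = 0.3320; √K_a = 0.5762.
The active pressure is zero where K_a γ z = 2c√K_a, so z_c = 2c/(γ√K_a) = 2×502/(104.9×0.5762) = 16.61 ft.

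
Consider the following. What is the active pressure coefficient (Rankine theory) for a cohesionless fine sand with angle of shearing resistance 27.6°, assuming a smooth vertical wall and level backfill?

K_a = tan²(45° − φ/2) = tan²(31.20°) = 0.3668.

0.367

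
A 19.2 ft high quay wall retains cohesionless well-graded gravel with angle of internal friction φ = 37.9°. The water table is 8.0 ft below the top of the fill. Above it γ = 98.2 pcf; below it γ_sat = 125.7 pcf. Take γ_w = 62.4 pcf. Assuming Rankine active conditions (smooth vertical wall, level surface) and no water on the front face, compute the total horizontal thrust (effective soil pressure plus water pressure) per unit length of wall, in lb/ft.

K_a = tan²(45° − φ/2) = 0.2389.
γ' = 125.7 − 62.4 = 63.30 pcf. Depth below WT = 11.2 ft.
σ'_h at WT = K_a γ d_w = 187.7 psf; at base = 187.7 + K_a γ' × 11.2 = 357.1 psf.
P₁ (0–8.0 ft) = ½×187.7×8.0 = 750.8. P₂ (8.0–19.2 ft) = ½(187.7+357.1)×11.2 = 3051.
P_w = ½ γ_w h₂² = 0.5×62.4×11.2² = 3914. Total = 750.8+3051+3914 = 7716 lb/ft.

7720 lb/ft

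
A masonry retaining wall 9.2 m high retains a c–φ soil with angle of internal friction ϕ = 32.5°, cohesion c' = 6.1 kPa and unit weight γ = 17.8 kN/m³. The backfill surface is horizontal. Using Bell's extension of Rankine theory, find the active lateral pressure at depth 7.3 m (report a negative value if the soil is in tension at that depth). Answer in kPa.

32.4 kPa

K_a = (1 − sin φ)/(1 + sin φ) = 0.3010.
σ_a = K_a γ z − 2c√K_a = 0.3010×17.8×7.3 − 2×6.1×0.5486 = 32.42 kPa.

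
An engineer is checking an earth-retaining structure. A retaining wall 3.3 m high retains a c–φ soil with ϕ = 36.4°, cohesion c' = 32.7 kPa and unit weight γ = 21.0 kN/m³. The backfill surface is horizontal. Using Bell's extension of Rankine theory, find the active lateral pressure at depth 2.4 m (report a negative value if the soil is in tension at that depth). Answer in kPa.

K_a = (1 − sin φ)/(1 + sin φ) = 0.2552.
σ_a = K_a γ z − 2c√K_a = 0.2552×21.0×2.4 − 2×32.7×0.5051 = -20.18 kPa.

-20.2 kPa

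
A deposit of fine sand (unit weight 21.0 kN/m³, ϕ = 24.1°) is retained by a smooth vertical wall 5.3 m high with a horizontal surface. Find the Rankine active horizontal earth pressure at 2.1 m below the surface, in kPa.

K_a = (1 − sin φ)/(1 + sin φ) = 0.4201.
σ_h = K_a γ z = 0.4201 × 21.0 × 2.1 = 18.53 kPa.

18.5 kPa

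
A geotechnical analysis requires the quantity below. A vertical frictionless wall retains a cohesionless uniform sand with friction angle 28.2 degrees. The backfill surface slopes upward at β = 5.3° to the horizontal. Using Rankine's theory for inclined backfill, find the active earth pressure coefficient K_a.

0.363

K_a = cos β · (cos β − √(cos²β − cos²φ)) / (cos β + √(cos²β − cos²φ)).
cos β = 0.9957, cos φ = 0.8813, √(cos²β − cos²φ) = 0.4634.
K_a = 0.9957 × (0.9957 − 0.4634)/(0.9957 + 0.4634) = 0.3632.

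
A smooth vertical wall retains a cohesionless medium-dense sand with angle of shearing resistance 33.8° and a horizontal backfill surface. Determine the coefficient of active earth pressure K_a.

0.285

K_a = (1 − sin φ)/(1 + sin φ) = (1 − sin 33.8°)/(1 + sin 33.8°) = 0.2851.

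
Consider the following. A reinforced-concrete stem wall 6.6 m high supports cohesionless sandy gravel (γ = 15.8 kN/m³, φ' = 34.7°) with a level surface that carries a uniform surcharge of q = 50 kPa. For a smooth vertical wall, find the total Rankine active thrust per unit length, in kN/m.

185 kN/m

K_a = tan²(45° − φ/2) = 0.2745.
Soil triangle: ½ K_a γ H² = 0.5×0.2745×15.8×6.6² = 94.45 kN/m.
Surcharge rectangle: K_a q H = 0.2745×50×6.6 = 90.58 kN/m.
Total = 94.45 + 90.58 = 185.0 kN/m.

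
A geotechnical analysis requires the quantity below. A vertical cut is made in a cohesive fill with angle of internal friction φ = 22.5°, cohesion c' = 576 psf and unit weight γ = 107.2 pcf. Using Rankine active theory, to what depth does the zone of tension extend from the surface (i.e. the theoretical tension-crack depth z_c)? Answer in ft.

K_a = tan²(45° − 22.5°/2) = 0.4465; √K_a = 0.6682.
The active pressure is zero where K_a γ z = 2c√K_a, so z_c = 2c/(γ√K_a) = 2×576/(107.2×0.6682) = 16.08 ft.

16.1 ft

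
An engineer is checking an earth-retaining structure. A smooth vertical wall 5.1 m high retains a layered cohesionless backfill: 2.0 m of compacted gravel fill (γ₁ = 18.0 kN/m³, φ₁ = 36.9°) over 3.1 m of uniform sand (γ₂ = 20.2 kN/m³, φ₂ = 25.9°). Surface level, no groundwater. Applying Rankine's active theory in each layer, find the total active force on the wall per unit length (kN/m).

90.8 kN/m

K_a1 = tan²(45°−36.9°/2) = 0.2497; K_a2 = tan²(45°−25.9°/2) = 0.3920.
Layer 1: σ at base = K_a1 γ₁ h₁ = 8.988 kPa; P₁ = ½×8.988×2.0 = 8.988.
Layer 2: σ_v at top = γ₁h₁ = 36.00; σ_h top = K_a2×36.00 = 14.11; σ_h base = K_a2×(36.00+20.2×3.1) = 38.66.
P₂ = ½(14.11+38.66)×3.1 = 81.79. Total P_a = 8.988+81.79 = 90.78 kN/m.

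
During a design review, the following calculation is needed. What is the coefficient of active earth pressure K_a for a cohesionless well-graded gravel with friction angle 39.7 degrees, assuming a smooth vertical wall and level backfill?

0.220

K_a = (1 − sin φ)/(1 + sin φ) = (1 − sin 39.7°)/(1 + sin 39.7°) = 0.2204.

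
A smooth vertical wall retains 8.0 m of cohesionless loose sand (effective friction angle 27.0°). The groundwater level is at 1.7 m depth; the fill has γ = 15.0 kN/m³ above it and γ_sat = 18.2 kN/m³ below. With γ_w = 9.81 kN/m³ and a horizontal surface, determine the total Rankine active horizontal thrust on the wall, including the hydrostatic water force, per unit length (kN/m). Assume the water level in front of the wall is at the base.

K_a = tan²(45° − φ/2) = 0.3755.
γ' = 18.2 − 9.81 = 8.390 kN/m³. Depth below WT = 6.3 m.
σ'_h at WT = K_a γ d_w = 9.576 kPa; at base = 9.576 + K_a γ' × 6.3 = 29.42 kPa.
P₁ (0–1.7 m) = ½×9.576×1.7 = 8.140. P₂ (1.7–8.0 m) = ½(9.576+29.42)×6.3 = 122.9.
P_w = ½ γ_w h₂² = 0.5×9.81×6.3² = 194.7. Total = 8.140+122.9+194.7 = 325.7 kN/m.

326 kN/m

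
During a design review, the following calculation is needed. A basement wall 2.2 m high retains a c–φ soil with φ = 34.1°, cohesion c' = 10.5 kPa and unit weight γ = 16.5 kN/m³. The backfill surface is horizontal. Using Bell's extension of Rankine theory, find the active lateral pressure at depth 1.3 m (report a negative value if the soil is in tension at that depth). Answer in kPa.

-5.10 kPa

K_a = (1 − sin φ)/(1 + sin φ) = 0.2815.
σ_a = K_a γ z − 2c√K_a = 0.2815×16.5×1.3 − 2×10.5×0.5306 = -5.104 kPa.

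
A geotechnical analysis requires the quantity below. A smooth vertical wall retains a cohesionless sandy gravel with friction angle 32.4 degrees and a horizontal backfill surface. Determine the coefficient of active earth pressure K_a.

0.302

K_a = (1 − sin φ)/(1 + sin φ) = (1 − sin 32.4°)/(1 + sin 32.4°) = 0.3022.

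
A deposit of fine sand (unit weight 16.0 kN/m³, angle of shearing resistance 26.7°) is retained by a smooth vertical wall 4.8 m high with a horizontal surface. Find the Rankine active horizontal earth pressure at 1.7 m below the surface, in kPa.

10.3 kPa

K_a = (1 − sin φ)/(1 + sin φ) = 0.3800.
σ_h = K_a γ z = 0.3800 × 16.0 × 1.7 = 10.33 kPa.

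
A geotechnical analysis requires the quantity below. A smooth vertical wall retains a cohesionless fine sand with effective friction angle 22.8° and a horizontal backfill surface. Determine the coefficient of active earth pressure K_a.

0.441

K_a = (1 − sin φ)/(1 + sin φ) = (1 − sin 22.8°)/(1 + sin 22.8°) = 0.4414.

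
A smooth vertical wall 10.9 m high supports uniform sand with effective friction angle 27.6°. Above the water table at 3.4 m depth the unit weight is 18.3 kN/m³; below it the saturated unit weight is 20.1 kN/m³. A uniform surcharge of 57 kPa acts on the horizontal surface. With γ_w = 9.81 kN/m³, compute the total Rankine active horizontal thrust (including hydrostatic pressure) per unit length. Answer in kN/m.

K_a = tan²(45° − φ/2) = 0.3668.
γ' = 20.1 − 9.81 = 10.29 kN/m³. h₂ = H − d_w = 7.5 m.
σ'_h: at surface K_a·q = 20.91; at WT K_a(q+γd_w) = 43.73; at base K_a(q+γd_w+γ'h₂) = 72.03 kPa.
P₁ = ½(20.91+43.73)×3.4 = 109.9; P₂ = ½(43.73+72.03)×7.5 = 434.1; P_w = ½γ_w h₂² = 275.9.
Total = 109.9+434.1+275.9 = 819.9 kN/m.

820 kN/m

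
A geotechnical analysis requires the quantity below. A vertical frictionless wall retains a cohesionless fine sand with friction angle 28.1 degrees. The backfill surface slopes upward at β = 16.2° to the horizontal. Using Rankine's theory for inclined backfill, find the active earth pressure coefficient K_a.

K_a = cos β · (cos β − √(cos²β − cos²φ)) / (cos β + √(cos²β − cos²φ)).
cos β = 0.9603, cos φ = 0.8821, √(cos²β − cos²φ) = 0.3795.
K_a = 0.9603 × (0.9603 − 0.3795)/(0.9603 + 0.3795) = 0.4163.

0.416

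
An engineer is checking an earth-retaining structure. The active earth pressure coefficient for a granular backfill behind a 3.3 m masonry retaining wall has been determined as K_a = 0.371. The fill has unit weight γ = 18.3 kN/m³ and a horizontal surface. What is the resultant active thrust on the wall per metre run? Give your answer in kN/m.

P = ½ K_a γ H² = 0.5 × 0.371 × 18.3 × 3.3² = 36.97 kN/m.

37.0 kN/m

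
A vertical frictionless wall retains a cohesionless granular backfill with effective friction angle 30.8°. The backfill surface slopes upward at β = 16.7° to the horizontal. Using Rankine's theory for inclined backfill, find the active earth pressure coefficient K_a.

K_a = cos β · (cos β − √(cos²β − cos²φ)) / (cos β + √(cos²β − cos²φ)).
cos β = 0.9578, cos φ = 0.8590, √(cos²β − cos²φ) = 0.4238.
K_a = 0.9578 × (0.9578 − 0.4238)/(0.9578 + 0.4238) = 0.3702.

0.370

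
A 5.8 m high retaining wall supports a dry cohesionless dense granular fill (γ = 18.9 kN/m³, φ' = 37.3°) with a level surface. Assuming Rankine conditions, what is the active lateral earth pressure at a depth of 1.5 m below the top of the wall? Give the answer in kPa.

K_a = (1 − sin φ)/(1 + sin φ) = 0.2453.
σ_h = K_a γ z = 0.2453 × 18.9 × 1.5 = 6.955 kPa.

6.96 kPa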